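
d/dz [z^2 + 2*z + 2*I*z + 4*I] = 2*z + 2 + 2*I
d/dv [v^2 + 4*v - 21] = 2*v + 4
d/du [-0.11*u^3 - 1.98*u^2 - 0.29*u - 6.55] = -0.33*u^2 - 3.96*u - 0.29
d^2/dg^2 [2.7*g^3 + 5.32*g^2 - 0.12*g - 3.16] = 16.2*g + 10.64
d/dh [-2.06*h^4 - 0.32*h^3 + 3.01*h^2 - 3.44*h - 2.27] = -8.24*h^3 - 0.96*h^2 + 6.02*h - 3.44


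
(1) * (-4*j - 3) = -4*j - 3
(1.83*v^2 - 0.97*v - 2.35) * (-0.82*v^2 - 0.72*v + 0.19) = -1.5006*v^4 - 0.5222*v^3 + 2.9731*v^2 + 1.5077*v - 0.4465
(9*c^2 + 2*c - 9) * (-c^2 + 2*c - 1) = -9*c^4 + 16*c^3 + 4*c^2 - 20*c + 9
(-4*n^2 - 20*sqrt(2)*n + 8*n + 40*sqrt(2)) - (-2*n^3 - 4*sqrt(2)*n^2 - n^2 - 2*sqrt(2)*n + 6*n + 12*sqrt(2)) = 2*n^3 - 3*n^2 + 4*sqrt(2)*n^2 - 18*sqrt(2)*n + 2*n + 28*sqrt(2)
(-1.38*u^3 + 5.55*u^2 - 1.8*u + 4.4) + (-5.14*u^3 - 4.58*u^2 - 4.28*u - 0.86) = -6.52*u^3 + 0.97*u^2 - 6.08*u + 3.54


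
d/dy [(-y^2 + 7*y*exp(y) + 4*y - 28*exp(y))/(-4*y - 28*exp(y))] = (-14*y^2*exp(y) + y^2 + 70*y*exp(y) - 49*exp(2*y) - 56*exp(y))/(4*(y^2 + 14*y*exp(y) + 49*exp(2*y)))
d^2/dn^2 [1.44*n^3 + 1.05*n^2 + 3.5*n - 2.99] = 8.64*n + 2.1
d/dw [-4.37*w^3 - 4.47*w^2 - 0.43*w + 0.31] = -13.11*w^2 - 8.94*w - 0.43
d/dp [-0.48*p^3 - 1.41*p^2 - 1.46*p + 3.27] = -1.44*p^2 - 2.82*p - 1.46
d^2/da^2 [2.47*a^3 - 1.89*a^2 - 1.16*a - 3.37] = 14.82*a - 3.78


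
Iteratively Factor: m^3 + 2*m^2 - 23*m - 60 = (m + 4)*(m^2 - 2*m - 15) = (m + 3)*(m + 4)*(m - 5)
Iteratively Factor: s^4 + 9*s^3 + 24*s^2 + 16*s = (s + 1)*(s^3 + 8*s^2 + 16*s) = (s + 1)*(s + 4)*(s^2 + 4*s) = (s + 1)*(s + 4)^2*(s)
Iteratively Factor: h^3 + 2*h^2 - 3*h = (h)*(h^2 + 2*h - 3) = h*(h - 1)*(h + 3)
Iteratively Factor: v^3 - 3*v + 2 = (v - 1)*(v^2 + v - 2) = (v - 1)^2*(v + 2)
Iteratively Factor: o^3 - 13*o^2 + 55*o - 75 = (o - 5)*(o^2 - 8*o + 15) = (o - 5)*(o - 3)*(o - 5)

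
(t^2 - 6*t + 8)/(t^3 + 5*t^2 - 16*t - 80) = (t - 2)/(t^2 + 9*t + 20)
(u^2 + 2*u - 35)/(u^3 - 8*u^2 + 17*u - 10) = (u + 7)/(u^2 - 3*u + 2)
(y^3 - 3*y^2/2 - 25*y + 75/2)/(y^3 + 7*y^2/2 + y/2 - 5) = (2*y^3 - 3*y^2 - 50*y + 75)/(2*y^3 + 7*y^2 + y - 10)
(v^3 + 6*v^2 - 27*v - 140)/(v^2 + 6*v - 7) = (v^2 - v - 20)/(v - 1)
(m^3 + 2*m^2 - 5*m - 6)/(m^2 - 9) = (m^2 - m - 2)/(m - 3)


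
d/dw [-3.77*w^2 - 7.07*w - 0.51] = -7.54*w - 7.07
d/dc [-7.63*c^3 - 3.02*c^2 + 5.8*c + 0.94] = -22.89*c^2 - 6.04*c + 5.8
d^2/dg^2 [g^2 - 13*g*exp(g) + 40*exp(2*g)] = -13*g*exp(g) + 160*exp(2*g) - 26*exp(g) + 2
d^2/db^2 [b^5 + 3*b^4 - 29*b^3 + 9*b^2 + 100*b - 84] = 20*b^3 + 36*b^2 - 174*b + 18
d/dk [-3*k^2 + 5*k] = 5 - 6*k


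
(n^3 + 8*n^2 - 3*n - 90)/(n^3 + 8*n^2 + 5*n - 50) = (n^2 + 3*n - 18)/(n^2 + 3*n - 10)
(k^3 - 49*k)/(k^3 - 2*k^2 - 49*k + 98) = k/(k - 2)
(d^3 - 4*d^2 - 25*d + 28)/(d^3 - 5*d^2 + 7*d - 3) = (d^2 - 3*d - 28)/(d^2 - 4*d + 3)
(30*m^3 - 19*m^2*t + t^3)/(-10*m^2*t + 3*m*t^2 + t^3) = (-3*m + t)/t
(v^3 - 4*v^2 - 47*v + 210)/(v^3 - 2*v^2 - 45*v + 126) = (v - 5)/(v - 3)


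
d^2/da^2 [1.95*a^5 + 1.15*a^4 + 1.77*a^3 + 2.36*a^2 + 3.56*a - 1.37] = 39.0*a^3 + 13.8*a^2 + 10.62*a + 4.72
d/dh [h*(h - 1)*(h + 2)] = 3*h^2 + 2*h - 2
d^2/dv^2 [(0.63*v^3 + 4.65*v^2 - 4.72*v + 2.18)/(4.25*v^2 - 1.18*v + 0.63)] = (1.4210854715202e-14*v^5 - 125.489726*v^3 + 158.745198*v^2 + 11.730882*v - 8.929562)/(76.765625*v^6 - 63.94125*v^5 + 51.891225*v^4 - 20.599732*v^3 + 7.692111*v^2 - 1.405026*v + 0.250047)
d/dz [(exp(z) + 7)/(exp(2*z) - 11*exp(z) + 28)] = (-(exp(z) + 7)*(2*exp(z) - 11) + exp(2*z) - 11*exp(z) + 28)*exp(z)/(exp(2*z) - 11*exp(z) + 28)^2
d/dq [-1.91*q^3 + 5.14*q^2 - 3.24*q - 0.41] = -5.73*q^2 + 10.28*q - 3.24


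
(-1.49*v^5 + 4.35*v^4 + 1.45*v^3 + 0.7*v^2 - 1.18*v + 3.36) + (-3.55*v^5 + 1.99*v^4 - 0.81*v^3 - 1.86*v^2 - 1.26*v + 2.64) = -5.04*v^5 + 6.34*v^4 + 0.64*v^3 - 1.16*v^2 - 2.44*v + 6.0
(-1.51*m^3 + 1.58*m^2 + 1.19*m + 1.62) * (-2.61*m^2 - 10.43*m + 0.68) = 3.9411*m^5 + 11.6255*m^4 - 20.6121*m^3 - 15.5655*m^2 - 16.0874*m + 1.1016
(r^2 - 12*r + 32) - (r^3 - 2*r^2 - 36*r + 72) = -r^3 + 3*r^2 + 24*r - 40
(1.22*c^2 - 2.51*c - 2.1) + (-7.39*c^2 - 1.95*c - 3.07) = -6.17*c^2 - 4.46*c - 5.17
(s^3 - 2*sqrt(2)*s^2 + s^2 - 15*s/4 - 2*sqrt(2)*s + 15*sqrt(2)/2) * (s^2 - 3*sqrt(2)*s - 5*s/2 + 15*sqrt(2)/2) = s^5 - 5*sqrt(2)*s^4 - 3*s^4/2 + 23*s^3/4 + 15*sqrt(2)*s^3/2 - 69*s^2/8 + 125*sqrt(2)*s^2/4 - 75*s - 375*sqrt(2)*s/8 + 225/2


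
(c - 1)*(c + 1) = c^2 - 1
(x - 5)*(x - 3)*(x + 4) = x^3 - 4*x^2 - 17*x + 60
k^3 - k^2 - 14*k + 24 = (k - 3)*(k - 2)*(k + 4)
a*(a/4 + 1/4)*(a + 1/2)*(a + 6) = a^4/4 + 15*a^3/8 + 19*a^2/8 + 3*a/4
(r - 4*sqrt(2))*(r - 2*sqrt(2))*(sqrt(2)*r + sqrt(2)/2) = sqrt(2)*r^3 - 12*r^2 + sqrt(2)*r^2/2 - 6*r + 16*sqrt(2)*r + 8*sqrt(2)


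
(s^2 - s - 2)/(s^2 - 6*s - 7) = (s - 2)/(s - 7)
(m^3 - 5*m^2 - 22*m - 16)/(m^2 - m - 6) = (m^2 - 7*m - 8)/(m - 3)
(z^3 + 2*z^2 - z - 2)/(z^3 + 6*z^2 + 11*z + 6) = (z - 1)/(z + 3)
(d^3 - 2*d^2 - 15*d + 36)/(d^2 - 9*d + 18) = (d^2 + d - 12)/(d - 6)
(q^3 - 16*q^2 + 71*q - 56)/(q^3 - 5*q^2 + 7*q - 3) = (q^2 - 15*q + 56)/(q^2 - 4*q + 3)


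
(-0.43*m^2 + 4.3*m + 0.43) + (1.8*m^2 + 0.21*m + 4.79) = 1.37*m^2 + 4.51*m + 5.22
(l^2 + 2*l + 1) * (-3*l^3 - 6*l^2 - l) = -3*l^5 - 12*l^4 - 16*l^3 - 8*l^2 - l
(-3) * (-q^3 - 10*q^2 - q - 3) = 3*q^3 + 30*q^2 + 3*q + 9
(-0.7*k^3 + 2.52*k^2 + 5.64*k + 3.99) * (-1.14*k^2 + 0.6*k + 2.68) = 0.798*k^5 - 3.2928*k^4 - 6.7936*k^3 + 5.589*k^2 + 17.5092*k + 10.6932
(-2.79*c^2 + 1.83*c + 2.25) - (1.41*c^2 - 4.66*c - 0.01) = -4.2*c^2 + 6.49*c + 2.26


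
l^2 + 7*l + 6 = (l + 1)*(l + 6)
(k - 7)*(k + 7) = k^2 - 49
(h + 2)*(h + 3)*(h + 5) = h^3 + 10*h^2 + 31*h + 30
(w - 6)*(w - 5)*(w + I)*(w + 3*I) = w^4 - 11*w^3 + 4*I*w^3 + 27*w^2 - 44*I*w^2 + 33*w + 120*I*w - 90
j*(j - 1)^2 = j^3 - 2*j^2 + j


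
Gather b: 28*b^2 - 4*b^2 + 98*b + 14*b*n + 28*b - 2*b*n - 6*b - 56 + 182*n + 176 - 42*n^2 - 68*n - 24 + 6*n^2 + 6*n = 24*b^2 + b*(12*n + 120) - 36*n^2 + 120*n + 96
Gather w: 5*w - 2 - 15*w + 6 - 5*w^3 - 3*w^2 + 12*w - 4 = -5*w^3 - 3*w^2 + 2*w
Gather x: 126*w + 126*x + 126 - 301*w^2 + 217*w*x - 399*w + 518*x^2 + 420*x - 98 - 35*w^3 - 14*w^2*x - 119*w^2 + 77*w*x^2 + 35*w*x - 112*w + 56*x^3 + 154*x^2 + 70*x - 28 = -35*w^3 - 420*w^2 - 385*w + 56*x^3 + x^2*(77*w + 672) + x*(-14*w^2 + 252*w + 616)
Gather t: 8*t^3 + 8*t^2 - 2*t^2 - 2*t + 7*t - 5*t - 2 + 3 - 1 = 8*t^3 + 6*t^2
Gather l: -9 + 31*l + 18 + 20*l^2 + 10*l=20*l^2 + 41*l + 9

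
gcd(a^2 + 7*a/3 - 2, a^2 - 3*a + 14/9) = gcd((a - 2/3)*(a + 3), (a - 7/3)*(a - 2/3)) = a - 2/3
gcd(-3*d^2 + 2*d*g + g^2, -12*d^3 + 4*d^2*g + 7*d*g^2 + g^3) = d - g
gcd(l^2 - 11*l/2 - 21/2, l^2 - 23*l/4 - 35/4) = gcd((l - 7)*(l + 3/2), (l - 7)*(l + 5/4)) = l - 7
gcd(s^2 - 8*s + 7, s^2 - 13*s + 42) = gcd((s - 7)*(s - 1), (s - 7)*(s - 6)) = s - 7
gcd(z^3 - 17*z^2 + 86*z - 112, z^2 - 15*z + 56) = z^2 - 15*z + 56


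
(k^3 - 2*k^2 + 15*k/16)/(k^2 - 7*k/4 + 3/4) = k*(4*k - 5)/(4*(k - 1))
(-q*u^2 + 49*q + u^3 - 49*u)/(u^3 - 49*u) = (-q + u)/u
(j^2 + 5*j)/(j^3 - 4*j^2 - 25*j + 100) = j/(j^2 - 9*j + 20)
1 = 1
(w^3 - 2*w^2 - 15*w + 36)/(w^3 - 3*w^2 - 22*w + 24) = (w^2 - 6*w + 9)/(w^2 - 7*w + 6)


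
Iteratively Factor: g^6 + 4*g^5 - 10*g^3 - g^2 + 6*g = (g - 1)*(g^5 + 5*g^4 + 5*g^3 - 5*g^2 - 6*g) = (g - 1)*(g + 1)*(g^4 + 4*g^3 + g^2 - 6*g) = (g - 1)*(g + 1)*(g + 2)*(g^3 + 2*g^2 - 3*g) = g*(g - 1)*(g + 1)*(g + 2)*(g^2 + 2*g - 3) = g*(g - 1)*(g + 1)*(g + 2)*(g + 3)*(g - 1)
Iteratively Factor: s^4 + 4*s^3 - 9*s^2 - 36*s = (s - 3)*(s^3 + 7*s^2 + 12*s) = (s - 3)*(s + 4)*(s^2 + 3*s) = s*(s - 3)*(s + 4)*(s + 3)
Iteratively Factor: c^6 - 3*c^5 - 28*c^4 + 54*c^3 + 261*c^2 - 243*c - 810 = (c - 3)*(c^5 - 28*c^3 - 30*c^2 + 171*c + 270) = (c - 3)*(c + 3)*(c^4 - 3*c^3 - 19*c^2 + 27*c + 90) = (c - 3)^2*(c + 3)*(c^3 - 19*c - 30) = (c - 3)^2*(c + 2)*(c + 3)*(c^2 - 2*c - 15) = (c - 3)^2*(c + 2)*(c + 3)^2*(c - 5)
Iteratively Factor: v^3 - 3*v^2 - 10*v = (v - 5)*(v^2 + 2*v) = (v - 5)*(v + 2)*(v)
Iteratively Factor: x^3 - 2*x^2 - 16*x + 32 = (x + 4)*(x^2 - 6*x + 8) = (x - 4)*(x + 4)*(x - 2)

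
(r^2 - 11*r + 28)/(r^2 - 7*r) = (r - 4)/r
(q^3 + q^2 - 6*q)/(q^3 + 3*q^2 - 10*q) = (q + 3)/(q + 5)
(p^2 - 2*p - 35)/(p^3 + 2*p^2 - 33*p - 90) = (p - 7)/(p^2 - 3*p - 18)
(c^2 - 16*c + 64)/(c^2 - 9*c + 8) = (c - 8)/(c - 1)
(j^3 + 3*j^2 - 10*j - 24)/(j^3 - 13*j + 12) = (j + 2)/(j - 1)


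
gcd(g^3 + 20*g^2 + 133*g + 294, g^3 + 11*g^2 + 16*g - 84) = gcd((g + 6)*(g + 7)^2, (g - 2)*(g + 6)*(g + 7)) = g^2 + 13*g + 42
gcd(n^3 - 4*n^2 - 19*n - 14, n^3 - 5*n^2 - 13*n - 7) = n^2 - 6*n - 7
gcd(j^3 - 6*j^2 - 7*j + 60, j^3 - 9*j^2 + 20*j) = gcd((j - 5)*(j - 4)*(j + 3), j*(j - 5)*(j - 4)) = j^2 - 9*j + 20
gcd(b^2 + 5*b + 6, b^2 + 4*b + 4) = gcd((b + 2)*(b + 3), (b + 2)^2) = b + 2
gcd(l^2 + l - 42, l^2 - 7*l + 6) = l - 6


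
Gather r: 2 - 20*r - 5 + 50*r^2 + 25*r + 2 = 50*r^2 + 5*r - 1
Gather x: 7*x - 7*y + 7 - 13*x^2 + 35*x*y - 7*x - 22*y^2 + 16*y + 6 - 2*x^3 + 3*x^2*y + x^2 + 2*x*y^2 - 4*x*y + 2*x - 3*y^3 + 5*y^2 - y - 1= -2*x^3 + x^2*(3*y - 12) + x*(2*y^2 + 31*y + 2) - 3*y^3 - 17*y^2 + 8*y + 12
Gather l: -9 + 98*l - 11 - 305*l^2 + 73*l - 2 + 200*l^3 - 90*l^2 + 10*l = 200*l^3 - 395*l^2 + 181*l - 22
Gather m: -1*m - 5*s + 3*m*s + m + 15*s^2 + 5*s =3*m*s + 15*s^2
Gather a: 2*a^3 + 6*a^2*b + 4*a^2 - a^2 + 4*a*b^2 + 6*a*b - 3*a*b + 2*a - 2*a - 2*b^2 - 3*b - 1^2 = 2*a^3 + a^2*(6*b + 3) + a*(4*b^2 + 3*b) - 2*b^2 - 3*b - 1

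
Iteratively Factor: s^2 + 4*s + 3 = (s + 3)*(s + 1)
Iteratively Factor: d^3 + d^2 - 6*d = (d - 2)*(d^2 + 3*d) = (d - 2)*(d + 3)*(d)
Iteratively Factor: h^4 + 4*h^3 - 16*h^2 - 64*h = (h + 4)*(h^3 - 16*h) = (h + 4)^2*(h^2 - 4*h) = (h - 4)*(h + 4)^2*(h)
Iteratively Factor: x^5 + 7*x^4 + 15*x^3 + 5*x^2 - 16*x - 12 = (x + 2)*(x^4 + 5*x^3 + 5*x^2 - 5*x - 6) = (x - 1)*(x + 2)*(x^3 + 6*x^2 + 11*x + 6) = (x - 1)*(x + 1)*(x + 2)*(x^2 + 5*x + 6) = (x - 1)*(x + 1)*(x + 2)*(x + 3)*(x + 2)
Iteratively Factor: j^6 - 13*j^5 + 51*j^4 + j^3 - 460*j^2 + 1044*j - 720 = (j - 2)*(j^5 - 11*j^4 + 29*j^3 + 59*j^2 - 342*j + 360) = (j - 3)*(j - 2)*(j^4 - 8*j^3 + 5*j^2 + 74*j - 120) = (j - 5)*(j - 3)*(j - 2)*(j^3 - 3*j^2 - 10*j + 24) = (j - 5)*(j - 3)*(j - 2)^2*(j^2 - j - 12) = (j - 5)*(j - 4)*(j - 3)*(j - 2)^2*(j + 3)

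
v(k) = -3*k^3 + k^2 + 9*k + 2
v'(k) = -9*k^2 + 2*k + 9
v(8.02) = -1409.05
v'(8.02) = -553.84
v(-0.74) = -2.90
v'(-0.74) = 2.59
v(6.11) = -589.98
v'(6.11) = -314.77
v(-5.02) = 361.54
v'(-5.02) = -227.84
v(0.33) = 4.97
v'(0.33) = 8.68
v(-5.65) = 524.16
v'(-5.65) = -289.60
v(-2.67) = 42.20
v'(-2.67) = -60.50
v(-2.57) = 36.40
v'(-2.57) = -55.58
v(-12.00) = 5222.00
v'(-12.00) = -1311.00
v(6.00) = -556.00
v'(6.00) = -303.00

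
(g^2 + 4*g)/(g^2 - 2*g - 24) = g/(g - 6)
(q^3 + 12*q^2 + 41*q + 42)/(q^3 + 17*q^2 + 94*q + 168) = (q^2 + 5*q + 6)/(q^2 + 10*q + 24)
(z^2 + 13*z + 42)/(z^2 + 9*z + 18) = (z + 7)/(z + 3)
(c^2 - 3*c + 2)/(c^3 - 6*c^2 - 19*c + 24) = (c - 2)/(c^2 - 5*c - 24)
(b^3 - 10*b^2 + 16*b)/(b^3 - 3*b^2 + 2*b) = (b - 8)/(b - 1)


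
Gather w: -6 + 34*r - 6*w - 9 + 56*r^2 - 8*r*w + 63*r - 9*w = 56*r^2 + 97*r + w*(-8*r - 15) - 15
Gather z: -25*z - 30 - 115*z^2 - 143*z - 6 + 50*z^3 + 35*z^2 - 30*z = 50*z^3 - 80*z^2 - 198*z - 36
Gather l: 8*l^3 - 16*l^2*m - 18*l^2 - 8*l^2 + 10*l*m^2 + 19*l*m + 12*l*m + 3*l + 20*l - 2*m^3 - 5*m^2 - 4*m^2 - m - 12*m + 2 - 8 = 8*l^3 + l^2*(-16*m - 26) + l*(10*m^2 + 31*m + 23) - 2*m^3 - 9*m^2 - 13*m - 6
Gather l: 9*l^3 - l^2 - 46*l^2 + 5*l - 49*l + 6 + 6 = 9*l^3 - 47*l^2 - 44*l + 12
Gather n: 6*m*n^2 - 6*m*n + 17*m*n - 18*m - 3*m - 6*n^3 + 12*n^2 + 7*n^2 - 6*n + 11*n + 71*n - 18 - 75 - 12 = -21*m - 6*n^3 + n^2*(6*m + 19) + n*(11*m + 76) - 105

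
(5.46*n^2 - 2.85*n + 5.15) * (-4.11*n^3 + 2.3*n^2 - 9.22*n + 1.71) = -22.4406*n^5 + 24.2715*n^4 - 78.0627*n^3 + 47.4586*n^2 - 52.3565*n + 8.8065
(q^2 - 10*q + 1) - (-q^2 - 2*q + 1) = 2*q^2 - 8*q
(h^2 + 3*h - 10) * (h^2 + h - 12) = h^4 + 4*h^3 - 19*h^2 - 46*h + 120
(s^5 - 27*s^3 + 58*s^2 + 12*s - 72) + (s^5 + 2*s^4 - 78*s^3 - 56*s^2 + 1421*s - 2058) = 2*s^5 + 2*s^4 - 105*s^3 + 2*s^2 + 1433*s - 2130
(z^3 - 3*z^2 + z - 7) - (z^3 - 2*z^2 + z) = -z^2 - 7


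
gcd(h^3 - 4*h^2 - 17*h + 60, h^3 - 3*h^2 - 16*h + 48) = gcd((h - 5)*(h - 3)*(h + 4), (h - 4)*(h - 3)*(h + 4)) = h^2 + h - 12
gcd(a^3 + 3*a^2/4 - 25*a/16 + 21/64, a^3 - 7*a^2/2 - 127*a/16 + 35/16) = a^2 + 3*a/2 - 7/16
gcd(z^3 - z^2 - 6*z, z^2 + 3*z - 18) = z - 3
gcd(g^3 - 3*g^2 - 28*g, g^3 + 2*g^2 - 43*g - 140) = g^2 - 3*g - 28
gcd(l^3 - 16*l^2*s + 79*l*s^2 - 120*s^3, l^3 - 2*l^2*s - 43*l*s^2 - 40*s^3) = -l + 8*s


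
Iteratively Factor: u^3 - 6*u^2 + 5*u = (u)*(u^2 - 6*u + 5) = u*(u - 5)*(u - 1)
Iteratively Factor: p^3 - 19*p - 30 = (p + 3)*(p^2 - 3*p - 10) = (p + 2)*(p + 3)*(p - 5)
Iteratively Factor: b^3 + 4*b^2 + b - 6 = (b + 3)*(b^2 + b - 2) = (b - 1)*(b + 3)*(b + 2)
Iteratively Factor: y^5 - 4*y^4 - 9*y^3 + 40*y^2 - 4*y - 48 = (y - 4)*(y^4 - 9*y^2 + 4*y + 12) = (y - 4)*(y - 2)*(y^3 + 2*y^2 - 5*y - 6) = (y - 4)*(y - 2)^2*(y^2 + 4*y + 3) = (y - 4)*(y - 2)^2*(y + 1)*(y + 3)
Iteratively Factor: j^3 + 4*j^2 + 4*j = (j + 2)*(j^2 + 2*j) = (j + 2)^2*(j)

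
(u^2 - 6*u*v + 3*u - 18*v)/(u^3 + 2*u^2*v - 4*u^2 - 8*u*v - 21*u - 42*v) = (u - 6*v)/(u^2 + 2*u*v - 7*u - 14*v)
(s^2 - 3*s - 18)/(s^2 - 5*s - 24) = (s - 6)/(s - 8)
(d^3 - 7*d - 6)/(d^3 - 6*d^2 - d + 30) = (d + 1)/(d - 5)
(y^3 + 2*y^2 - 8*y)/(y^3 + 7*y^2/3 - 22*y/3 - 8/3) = 3*y/(3*y + 1)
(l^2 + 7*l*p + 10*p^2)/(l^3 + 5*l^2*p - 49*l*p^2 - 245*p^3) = (-l - 2*p)/(-l^2 + 49*p^2)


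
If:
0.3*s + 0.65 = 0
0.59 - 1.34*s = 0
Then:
No Solution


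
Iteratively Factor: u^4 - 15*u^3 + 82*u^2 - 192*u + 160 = (u - 4)*(u^3 - 11*u^2 + 38*u - 40) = (u - 4)*(u - 2)*(u^2 - 9*u + 20) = (u - 4)^2*(u - 2)*(u - 5)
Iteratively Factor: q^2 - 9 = (q - 3)*(q + 3)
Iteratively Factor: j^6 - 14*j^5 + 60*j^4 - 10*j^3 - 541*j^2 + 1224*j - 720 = (j - 5)*(j^5 - 9*j^4 + 15*j^3 + 65*j^2 - 216*j + 144) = (j - 5)*(j - 3)*(j^4 - 6*j^3 - 3*j^2 + 56*j - 48) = (j - 5)*(j - 3)*(j + 3)*(j^3 - 9*j^2 + 24*j - 16) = (j - 5)*(j - 3)*(j - 1)*(j + 3)*(j^2 - 8*j + 16) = (j - 5)*(j - 4)*(j - 3)*(j - 1)*(j + 3)*(j - 4)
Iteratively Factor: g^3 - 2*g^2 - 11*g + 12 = (g - 4)*(g^2 + 2*g - 3) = (g - 4)*(g - 1)*(g + 3)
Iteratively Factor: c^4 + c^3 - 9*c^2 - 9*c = (c)*(c^3 + c^2 - 9*c - 9) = c*(c + 3)*(c^2 - 2*c - 3) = c*(c - 3)*(c + 3)*(c + 1)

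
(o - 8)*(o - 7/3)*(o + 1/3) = o^3 - 10*o^2 + 137*o/9 + 56/9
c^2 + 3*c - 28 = (c - 4)*(c + 7)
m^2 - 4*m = m*(m - 4)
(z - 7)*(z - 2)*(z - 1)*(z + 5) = z^4 - 5*z^3 - 27*z^2 + 101*z - 70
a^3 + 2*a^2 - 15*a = a*(a - 3)*(a + 5)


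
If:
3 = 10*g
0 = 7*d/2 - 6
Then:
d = 12/7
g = 3/10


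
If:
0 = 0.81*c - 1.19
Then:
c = 1.47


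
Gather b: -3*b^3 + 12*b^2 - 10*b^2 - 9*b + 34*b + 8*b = -3*b^3 + 2*b^2 + 33*b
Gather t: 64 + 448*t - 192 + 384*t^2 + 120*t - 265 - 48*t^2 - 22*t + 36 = 336*t^2 + 546*t - 357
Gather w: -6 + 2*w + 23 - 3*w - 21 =-w - 4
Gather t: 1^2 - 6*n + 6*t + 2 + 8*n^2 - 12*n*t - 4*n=8*n^2 - 10*n + t*(6 - 12*n) + 3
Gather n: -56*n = -56*n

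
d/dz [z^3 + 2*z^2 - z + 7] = 3*z^2 + 4*z - 1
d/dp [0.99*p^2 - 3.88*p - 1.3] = 1.98*p - 3.88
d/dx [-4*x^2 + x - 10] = 1 - 8*x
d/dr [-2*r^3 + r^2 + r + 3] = -6*r^2 + 2*r + 1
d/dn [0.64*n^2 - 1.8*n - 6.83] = 1.28*n - 1.8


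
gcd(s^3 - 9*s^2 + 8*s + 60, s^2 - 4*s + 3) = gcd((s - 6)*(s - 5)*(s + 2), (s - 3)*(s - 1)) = 1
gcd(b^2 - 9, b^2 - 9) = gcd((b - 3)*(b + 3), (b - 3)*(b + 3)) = b^2 - 9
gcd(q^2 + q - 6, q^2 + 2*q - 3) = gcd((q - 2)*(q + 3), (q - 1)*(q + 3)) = q + 3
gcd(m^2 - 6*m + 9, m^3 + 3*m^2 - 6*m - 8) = 1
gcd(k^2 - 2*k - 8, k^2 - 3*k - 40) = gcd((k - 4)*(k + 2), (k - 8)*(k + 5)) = 1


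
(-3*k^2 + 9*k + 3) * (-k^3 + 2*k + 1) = 3*k^5 - 9*k^4 - 9*k^3 + 15*k^2 + 15*k + 3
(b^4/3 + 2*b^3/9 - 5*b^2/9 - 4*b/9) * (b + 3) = b^5/3 + 11*b^4/9 + b^3/9 - 19*b^2/9 - 4*b/3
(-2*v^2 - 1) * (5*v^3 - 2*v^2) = -10*v^5 + 4*v^4 - 5*v^3 + 2*v^2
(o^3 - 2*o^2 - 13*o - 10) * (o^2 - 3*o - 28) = o^5 - 5*o^4 - 35*o^3 + 85*o^2 + 394*o + 280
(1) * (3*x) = 3*x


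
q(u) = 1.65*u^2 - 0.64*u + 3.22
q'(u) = 3.3*u - 0.64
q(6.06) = 59.94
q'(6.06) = 19.36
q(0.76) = 3.69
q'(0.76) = 1.87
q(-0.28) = 3.53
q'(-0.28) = -1.56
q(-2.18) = 12.46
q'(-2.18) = -7.83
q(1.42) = 5.64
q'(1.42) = 4.05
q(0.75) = 3.67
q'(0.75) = 1.84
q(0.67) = 3.53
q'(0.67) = 1.57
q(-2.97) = 19.68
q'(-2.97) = -10.44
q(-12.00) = 248.50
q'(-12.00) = -40.24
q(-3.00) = 19.99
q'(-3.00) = -10.54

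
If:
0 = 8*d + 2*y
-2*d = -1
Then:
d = 1/2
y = -2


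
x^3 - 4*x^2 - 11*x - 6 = (x - 6)*(x + 1)^2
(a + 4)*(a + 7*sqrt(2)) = a^2 + 4*a + 7*sqrt(2)*a + 28*sqrt(2)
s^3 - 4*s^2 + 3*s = s*(s - 3)*(s - 1)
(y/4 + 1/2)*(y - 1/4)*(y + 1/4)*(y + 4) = y^4/4 + 3*y^3/2 + 127*y^2/64 - 3*y/32 - 1/8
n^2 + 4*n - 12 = (n - 2)*(n + 6)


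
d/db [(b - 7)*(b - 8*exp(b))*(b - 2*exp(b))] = -10*b^2*exp(b) + 3*b^2 + 32*b*exp(2*b) + 50*b*exp(b) - 14*b - 208*exp(2*b) + 70*exp(b)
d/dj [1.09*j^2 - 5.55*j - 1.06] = 2.18*j - 5.55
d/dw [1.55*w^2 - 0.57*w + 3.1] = 3.1*w - 0.57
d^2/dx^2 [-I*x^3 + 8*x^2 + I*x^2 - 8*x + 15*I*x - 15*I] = -6*I*x + 16 + 2*I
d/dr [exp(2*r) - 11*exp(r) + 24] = (2*exp(r) - 11)*exp(r)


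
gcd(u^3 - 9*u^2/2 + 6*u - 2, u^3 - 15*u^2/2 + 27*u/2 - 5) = u^2 - 5*u/2 + 1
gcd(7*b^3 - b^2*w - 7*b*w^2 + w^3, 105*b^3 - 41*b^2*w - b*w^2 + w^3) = 1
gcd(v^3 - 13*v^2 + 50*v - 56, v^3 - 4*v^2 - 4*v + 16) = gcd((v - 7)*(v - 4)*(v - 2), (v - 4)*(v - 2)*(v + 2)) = v^2 - 6*v + 8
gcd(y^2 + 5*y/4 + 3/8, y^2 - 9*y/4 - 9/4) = y + 3/4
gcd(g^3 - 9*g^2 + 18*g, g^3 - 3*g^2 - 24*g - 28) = 1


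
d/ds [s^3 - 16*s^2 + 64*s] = 3*s^2 - 32*s + 64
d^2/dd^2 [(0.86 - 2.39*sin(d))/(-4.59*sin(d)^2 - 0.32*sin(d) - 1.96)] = (-50.352759*sin(d)^5 + 75.984696*sin(d)^4 + 233.503398*sin(d)^3 - 138.07194*sin(d)^2 - 146.3082*sin(d) + 12.299664)/(4.59*sin(d)^2 + 0.32*sin(d) + 1.96)^3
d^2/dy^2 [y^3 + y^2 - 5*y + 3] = 6*y + 2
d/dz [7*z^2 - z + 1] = 14*z - 1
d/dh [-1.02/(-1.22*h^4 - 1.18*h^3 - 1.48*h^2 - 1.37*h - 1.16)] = (-4.9776*h^3 - 3.6108*h^2 - 3.0192*h - 1.3974)/(1.22*h^4 + 1.18*h^3 + 1.48*h^2 + 1.37*h + 1.16)^2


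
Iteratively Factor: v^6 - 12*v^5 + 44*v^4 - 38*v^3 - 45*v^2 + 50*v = (v - 1)*(v^5 - 11*v^4 + 33*v^3 - 5*v^2 - 50*v) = (v - 1)*(v + 1)*(v^4 - 12*v^3 + 45*v^2 - 50*v) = (v - 5)*(v - 1)*(v + 1)*(v^3 - 7*v^2 + 10*v) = (v - 5)*(v - 2)*(v - 1)*(v + 1)*(v^2 - 5*v) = (v - 5)^2*(v - 2)*(v - 1)*(v + 1)*(v)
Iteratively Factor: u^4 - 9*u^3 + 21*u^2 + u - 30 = (u + 1)*(u^3 - 10*u^2 + 31*u - 30) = (u - 2)*(u + 1)*(u^2 - 8*u + 15) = (u - 3)*(u - 2)*(u + 1)*(u - 5)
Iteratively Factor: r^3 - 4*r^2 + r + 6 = (r + 1)*(r^2 - 5*r + 6) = (r - 3)*(r + 1)*(r - 2)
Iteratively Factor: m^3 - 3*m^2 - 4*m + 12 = (m + 2)*(m^2 - 5*m + 6) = (m - 3)*(m + 2)*(m - 2)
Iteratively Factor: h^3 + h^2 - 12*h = (h - 3)*(h^2 + 4*h) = (h - 3)*(h + 4)*(h)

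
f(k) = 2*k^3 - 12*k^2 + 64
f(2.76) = 14.64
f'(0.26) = -5.83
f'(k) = 6*k^2 - 24*k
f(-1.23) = 42.12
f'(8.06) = 196.34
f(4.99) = 13.70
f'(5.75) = 60.38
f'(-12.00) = 1152.00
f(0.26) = 63.22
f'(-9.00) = 702.00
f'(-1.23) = 38.60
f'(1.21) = -20.26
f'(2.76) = -20.53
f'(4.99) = 29.64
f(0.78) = 57.65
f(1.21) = 49.97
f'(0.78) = -15.07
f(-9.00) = -2366.00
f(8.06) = 331.65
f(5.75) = 47.47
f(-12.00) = -5120.00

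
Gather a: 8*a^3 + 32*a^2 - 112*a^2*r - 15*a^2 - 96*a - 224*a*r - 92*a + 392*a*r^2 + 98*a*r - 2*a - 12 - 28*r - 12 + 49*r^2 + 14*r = 8*a^3 + a^2*(17 - 112*r) + a*(392*r^2 - 126*r - 190) + 49*r^2 - 14*r - 24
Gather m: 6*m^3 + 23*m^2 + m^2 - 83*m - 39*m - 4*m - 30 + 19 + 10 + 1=6*m^3 + 24*m^2 - 126*m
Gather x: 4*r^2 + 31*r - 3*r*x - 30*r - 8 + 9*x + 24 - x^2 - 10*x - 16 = 4*r^2 + r - x^2 + x*(-3*r - 1)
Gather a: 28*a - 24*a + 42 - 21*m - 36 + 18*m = 4*a - 3*m + 6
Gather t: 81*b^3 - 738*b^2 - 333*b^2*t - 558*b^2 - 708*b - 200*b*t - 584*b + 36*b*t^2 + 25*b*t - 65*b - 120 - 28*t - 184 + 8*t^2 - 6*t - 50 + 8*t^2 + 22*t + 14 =81*b^3 - 1296*b^2 - 1357*b + t^2*(36*b + 16) + t*(-333*b^2 - 175*b - 12) - 340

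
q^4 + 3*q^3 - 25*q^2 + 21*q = q*(q - 3)*(q - 1)*(q + 7)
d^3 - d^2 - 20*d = d*(d - 5)*(d + 4)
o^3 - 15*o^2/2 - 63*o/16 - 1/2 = (o - 8)*(o + 1/4)^2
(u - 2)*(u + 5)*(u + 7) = u^3 + 10*u^2 + 11*u - 70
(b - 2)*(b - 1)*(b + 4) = b^3 + b^2 - 10*b + 8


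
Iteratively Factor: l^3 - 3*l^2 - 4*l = (l)*(l^2 - 3*l - 4) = l*(l + 1)*(l - 4)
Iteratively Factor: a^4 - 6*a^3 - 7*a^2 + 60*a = (a - 4)*(a^3 - 2*a^2 - 15*a) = (a - 4)*(a + 3)*(a^2 - 5*a) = (a - 5)*(a - 4)*(a + 3)*(a)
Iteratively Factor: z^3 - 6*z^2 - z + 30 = (z + 2)*(z^2 - 8*z + 15) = (z - 5)*(z + 2)*(z - 3)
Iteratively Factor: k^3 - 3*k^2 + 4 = (k + 1)*(k^2 - 4*k + 4) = (k - 2)*(k + 1)*(k - 2)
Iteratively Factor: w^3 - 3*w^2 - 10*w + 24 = (w + 3)*(w^2 - 6*w + 8) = (w - 2)*(w + 3)*(w - 4)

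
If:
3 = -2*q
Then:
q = -3/2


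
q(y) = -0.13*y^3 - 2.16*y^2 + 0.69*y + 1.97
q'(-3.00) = 10.14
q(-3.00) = -16.03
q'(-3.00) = 10.14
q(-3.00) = -16.03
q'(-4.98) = 12.53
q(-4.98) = -38.98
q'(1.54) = -6.89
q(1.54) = -2.56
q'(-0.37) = 2.24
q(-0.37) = 1.43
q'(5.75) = -37.04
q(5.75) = -90.19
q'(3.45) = -18.86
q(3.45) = -26.70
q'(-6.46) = 12.32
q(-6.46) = -57.58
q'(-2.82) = 9.77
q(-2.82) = -14.24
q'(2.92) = -15.25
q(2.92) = -17.67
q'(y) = -0.39*y^2 - 4.32*y + 0.69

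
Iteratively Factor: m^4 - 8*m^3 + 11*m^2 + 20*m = (m - 4)*(m^3 - 4*m^2 - 5*m) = (m - 4)*(m + 1)*(m^2 - 5*m) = m*(m - 4)*(m + 1)*(m - 5)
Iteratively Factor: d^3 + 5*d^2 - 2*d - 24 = (d + 4)*(d^2 + d - 6) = (d - 2)*(d + 4)*(d + 3)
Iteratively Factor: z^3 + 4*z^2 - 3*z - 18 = (z + 3)*(z^2 + z - 6) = (z + 3)^2*(z - 2)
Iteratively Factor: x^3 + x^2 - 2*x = (x + 2)*(x^2 - x) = (x - 1)*(x + 2)*(x)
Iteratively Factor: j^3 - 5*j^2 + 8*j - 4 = (j - 2)*(j^2 - 3*j + 2) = (j - 2)^2*(j - 1)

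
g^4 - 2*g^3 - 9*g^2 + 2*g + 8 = (g - 4)*(g - 1)*(g + 1)*(g + 2)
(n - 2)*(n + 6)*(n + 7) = n^3 + 11*n^2 + 16*n - 84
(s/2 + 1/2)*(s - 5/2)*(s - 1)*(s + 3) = s^4/2 + s^3/4 - 17*s^2/4 - s/4 + 15/4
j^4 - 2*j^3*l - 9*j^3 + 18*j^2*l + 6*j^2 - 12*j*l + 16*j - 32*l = (j - 8)*(j - 2)*(j + 1)*(j - 2*l)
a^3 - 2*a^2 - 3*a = a*(a - 3)*(a + 1)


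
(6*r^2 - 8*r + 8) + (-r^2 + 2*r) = 5*r^2 - 6*r + 8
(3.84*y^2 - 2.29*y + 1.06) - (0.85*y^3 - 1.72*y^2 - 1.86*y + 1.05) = -0.85*y^3 + 5.56*y^2 - 0.43*y + 0.01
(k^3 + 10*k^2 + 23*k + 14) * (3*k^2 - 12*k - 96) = 3*k^5 + 18*k^4 - 147*k^3 - 1194*k^2 - 2376*k - 1344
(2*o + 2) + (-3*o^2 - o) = -3*o^2 + o + 2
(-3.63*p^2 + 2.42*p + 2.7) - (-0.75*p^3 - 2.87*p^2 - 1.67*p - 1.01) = 0.75*p^3 - 0.76*p^2 + 4.09*p + 3.71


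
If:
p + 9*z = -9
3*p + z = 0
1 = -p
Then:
No Solution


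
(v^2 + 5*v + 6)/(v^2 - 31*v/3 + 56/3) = 3*(v^2 + 5*v + 6)/(3*v^2 - 31*v + 56)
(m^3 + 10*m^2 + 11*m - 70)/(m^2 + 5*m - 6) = (m^3 + 10*m^2 + 11*m - 70)/(m^2 + 5*m - 6)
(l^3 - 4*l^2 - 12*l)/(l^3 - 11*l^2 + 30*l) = (l + 2)/(l - 5)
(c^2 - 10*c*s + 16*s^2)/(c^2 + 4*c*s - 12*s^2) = (c - 8*s)/(c + 6*s)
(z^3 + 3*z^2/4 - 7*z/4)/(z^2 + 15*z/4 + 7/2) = z*(z - 1)/(z + 2)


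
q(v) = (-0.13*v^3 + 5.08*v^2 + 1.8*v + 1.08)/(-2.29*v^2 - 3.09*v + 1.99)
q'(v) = (4.58*v + 3.09)*(-0.13*v^3 + 5.08*v^2 + 1.8*v + 1.08)/(-2.29*v^2 - 3.09*v + 1.99)^2 + (-0.39*v^2 + 10.16*v + 1.8)/(-2.29*v^2 - 3.09*v + 1.99) = (0.2977*v^4 + 0.8034*v^3 - 12.3513*v^2 + 25.1648*v + 6.9192)/(5.2441*v^4 + 14.1522*v^3 + 0.4339*v^2 - 12.2982*v + 3.9601)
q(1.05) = -2.23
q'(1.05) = 1.47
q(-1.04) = 1.78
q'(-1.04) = -4.46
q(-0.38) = 0.40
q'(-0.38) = -0.56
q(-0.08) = 0.44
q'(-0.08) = 0.98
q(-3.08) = -4.65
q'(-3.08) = -1.77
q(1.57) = -1.87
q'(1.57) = 0.29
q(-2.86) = -5.13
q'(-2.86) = -2.64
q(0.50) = -25.36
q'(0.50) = 1017.01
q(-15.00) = -3.33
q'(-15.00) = 0.04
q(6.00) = -1.68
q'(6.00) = 0.03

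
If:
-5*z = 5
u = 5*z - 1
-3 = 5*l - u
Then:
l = -9/5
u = -6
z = -1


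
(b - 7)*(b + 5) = b^2 - 2*b - 35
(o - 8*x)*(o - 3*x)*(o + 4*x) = o^3 - 7*o^2*x - 20*o*x^2 + 96*x^3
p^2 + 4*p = p*(p + 4)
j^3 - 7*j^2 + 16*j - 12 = (j - 3)*(j - 2)^2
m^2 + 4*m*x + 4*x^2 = (m + 2*x)^2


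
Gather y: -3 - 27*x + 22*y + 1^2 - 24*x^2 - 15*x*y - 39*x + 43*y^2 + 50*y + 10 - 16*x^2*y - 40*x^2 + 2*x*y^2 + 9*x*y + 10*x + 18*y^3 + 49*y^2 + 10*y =-64*x^2 - 56*x + 18*y^3 + y^2*(2*x + 92) + y*(-16*x^2 - 6*x + 82) + 8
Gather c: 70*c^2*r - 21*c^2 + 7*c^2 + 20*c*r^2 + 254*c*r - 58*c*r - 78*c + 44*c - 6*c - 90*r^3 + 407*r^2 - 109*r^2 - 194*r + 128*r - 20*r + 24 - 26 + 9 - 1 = c^2*(70*r - 14) + c*(20*r^2 + 196*r - 40) - 90*r^3 + 298*r^2 - 86*r + 6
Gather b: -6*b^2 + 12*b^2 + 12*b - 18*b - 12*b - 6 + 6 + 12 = 6*b^2 - 18*b + 12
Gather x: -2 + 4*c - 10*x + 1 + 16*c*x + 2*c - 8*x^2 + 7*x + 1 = 6*c - 8*x^2 + x*(16*c - 3)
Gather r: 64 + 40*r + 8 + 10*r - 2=50*r + 70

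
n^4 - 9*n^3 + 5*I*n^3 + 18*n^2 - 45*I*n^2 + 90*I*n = n*(n - 6)*(n - 3)*(n + 5*I)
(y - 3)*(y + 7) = y^2 + 4*y - 21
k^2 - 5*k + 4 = (k - 4)*(k - 1)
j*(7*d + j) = 7*d*j + j^2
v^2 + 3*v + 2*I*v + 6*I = (v + 3)*(v + 2*I)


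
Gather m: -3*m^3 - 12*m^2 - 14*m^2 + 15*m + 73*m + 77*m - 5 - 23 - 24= -3*m^3 - 26*m^2 + 165*m - 52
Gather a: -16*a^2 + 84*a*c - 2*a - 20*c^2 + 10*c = -16*a^2 + a*(84*c - 2) - 20*c^2 + 10*c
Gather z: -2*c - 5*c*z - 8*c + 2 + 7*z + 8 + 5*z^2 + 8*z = -10*c + 5*z^2 + z*(15 - 5*c) + 10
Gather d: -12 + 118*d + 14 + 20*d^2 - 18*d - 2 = 20*d^2 + 100*d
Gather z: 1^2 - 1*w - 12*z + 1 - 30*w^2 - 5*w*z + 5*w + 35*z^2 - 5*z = -30*w^2 + 4*w + 35*z^2 + z*(-5*w - 17) + 2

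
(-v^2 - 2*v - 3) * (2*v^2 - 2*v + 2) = -2*v^4 - 2*v^3 - 4*v^2 + 2*v - 6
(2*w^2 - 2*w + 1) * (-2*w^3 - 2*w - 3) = -4*w^5 + 4*w^4 - 6*w^3 - 2*w^2 + 4*w - 3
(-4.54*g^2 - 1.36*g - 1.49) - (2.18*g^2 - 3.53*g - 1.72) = -6.72*g^2 + 2.17*g + 0.23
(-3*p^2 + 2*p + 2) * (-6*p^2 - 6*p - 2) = 18*p^4 + 6*p^3 - 18*p^2 - 16*p - 4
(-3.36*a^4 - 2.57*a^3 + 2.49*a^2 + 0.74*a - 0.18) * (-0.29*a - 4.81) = 0.9744*a^5 + 16.9069*a^4 + 11.6396*a^3 - 12.1915*a^2 - 3.5072*a + 0.8658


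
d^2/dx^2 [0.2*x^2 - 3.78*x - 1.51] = 0.400000000000000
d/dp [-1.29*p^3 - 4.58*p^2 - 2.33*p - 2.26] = -3.87*p^2 - 9.16*p - 2.33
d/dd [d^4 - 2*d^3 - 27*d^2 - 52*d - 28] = 4*d^3 - 6*d^2 - 54*d - 52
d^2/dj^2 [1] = 0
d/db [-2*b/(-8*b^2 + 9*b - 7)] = 2*(7 - 8*b^2)/(64*b^4 - 144*b^3 + 193*b^2 - 126*b + 49)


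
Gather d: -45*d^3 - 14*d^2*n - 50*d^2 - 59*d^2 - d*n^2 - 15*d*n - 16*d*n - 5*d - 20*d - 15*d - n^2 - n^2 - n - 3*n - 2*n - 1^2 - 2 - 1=-45*d^3 + d^2*(-14*n - 109) + d*(-n^2 - 31*n - 40) - 2*n^2 - 6*n - 4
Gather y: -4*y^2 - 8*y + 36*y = -4*y^2 + 28*y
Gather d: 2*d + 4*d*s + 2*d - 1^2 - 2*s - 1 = d*(4*s + 4) - 2*s - 2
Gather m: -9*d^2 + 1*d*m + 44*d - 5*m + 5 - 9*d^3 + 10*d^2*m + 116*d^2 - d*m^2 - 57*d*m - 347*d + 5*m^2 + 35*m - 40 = -9*d^3 + 107*d^2 - 303*d + m^2*(5 - d) + m*(10*d^2 - 56*d + 30) - 35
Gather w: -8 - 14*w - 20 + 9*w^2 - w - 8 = 9*w^2 - 15*w - 36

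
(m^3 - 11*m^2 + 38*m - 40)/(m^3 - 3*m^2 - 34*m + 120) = (m - 2)/(m + 6)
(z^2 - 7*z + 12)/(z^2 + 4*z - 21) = (z - 4)/(z + 7)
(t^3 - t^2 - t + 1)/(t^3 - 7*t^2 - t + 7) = (t - 1)/(t - 7)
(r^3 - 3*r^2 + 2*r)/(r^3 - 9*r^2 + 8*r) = (r - 2)/(r - 8)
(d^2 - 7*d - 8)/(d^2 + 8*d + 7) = (d - 8)/(d + 7)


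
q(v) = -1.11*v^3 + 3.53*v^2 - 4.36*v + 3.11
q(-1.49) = 21.12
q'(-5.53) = -145.24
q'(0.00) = -4.36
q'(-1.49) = -22.27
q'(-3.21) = -61.34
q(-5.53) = 322.89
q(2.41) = -2.43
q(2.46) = -2.78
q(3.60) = -18.63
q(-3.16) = 87.16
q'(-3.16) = -59.92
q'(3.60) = -22.10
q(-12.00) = 2481.83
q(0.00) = 3.11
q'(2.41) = -6.69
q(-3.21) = 90.19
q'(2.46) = -7.14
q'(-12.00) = -568.60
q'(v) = -3.33*v^2 + 7.06*v - 4.36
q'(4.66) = -43.77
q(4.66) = -52.88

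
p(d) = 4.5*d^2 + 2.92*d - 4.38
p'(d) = 9.0*d + 2.92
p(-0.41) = -4.82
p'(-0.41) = -0.77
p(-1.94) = 6.89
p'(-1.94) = -14.54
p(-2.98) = 26.88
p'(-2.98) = -23.90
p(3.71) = 68.39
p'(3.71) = 36.31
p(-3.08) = 29.32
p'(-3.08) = -24.80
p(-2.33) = 13.25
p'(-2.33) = -18.05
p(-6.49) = 166.21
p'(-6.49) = -55.49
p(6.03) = 176.85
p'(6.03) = 57.19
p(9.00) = 386.40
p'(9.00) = 83.92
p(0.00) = -4.38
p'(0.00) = 2.92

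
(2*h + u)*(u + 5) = 2*h*u + 10*h + u^2 + 5*u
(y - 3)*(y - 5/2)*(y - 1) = y^3 - 13*y^2/2 + 13*y - 15/2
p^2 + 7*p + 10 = (p + 2)*(p + 5)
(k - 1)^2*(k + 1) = k^3 - k^2 - k + 1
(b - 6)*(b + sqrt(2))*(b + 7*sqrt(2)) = b^3 - 6*b^2 + 8*sqrt(2)*b^2 - 48*sqrt(2)*b + 14*b - 84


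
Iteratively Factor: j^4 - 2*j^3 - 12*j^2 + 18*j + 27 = (j + 1)*(j^3 - 3*j^2 - 9*j + 27) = (j + 1)*(j + 3)*(j^2 - 6*j + 9) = (j - 3)*(j + 1)*(j + 3)*(j - 3)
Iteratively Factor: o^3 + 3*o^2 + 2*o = (o + 1)*(o^2 + 2*o) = o*(o + 1)*(o + 2)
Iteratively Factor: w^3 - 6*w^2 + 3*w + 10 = (w - 2)*(w^2 - 4*w - 5) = (w - 2)*(w + 1)*(w - 5)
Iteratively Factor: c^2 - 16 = (c - 4)*(c + 4)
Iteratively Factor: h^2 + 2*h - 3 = (h - 1)*(h + 3)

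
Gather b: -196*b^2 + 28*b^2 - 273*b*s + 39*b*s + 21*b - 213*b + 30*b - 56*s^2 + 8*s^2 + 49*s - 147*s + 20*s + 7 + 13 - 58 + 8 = -168*b^2 + b*(-234*s - 162) - 48*s^2 - 78*s - 30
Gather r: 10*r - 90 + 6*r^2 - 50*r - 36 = 6*r^2 - 40*r - 126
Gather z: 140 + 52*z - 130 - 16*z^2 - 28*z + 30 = -16*z^2 + 24*z + 40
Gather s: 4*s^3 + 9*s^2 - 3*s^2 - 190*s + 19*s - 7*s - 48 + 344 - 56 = 4*s^3 + 6*s^2 - 178*s + 240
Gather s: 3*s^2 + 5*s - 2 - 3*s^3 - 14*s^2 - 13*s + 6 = -3*s^3 - 11*s^2 - 8*s + 4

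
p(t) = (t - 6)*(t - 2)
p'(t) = 2*t - 8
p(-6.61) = 108.57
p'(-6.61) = -21.22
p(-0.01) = 12.08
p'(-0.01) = -8.02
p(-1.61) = 27.47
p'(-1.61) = -11.22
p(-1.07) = 21.70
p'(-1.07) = -10.14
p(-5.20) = 80.64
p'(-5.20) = -18.40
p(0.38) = 9.10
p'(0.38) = -7.24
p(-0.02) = 12.16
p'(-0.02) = -8.04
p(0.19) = 10.52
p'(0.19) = -7.62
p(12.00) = 60.00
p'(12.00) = 16.00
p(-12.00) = 252.00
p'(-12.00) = -32.00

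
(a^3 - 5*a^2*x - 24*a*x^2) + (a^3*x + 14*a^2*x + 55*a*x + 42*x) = a^3*x + a^3 + 9*a^2*x - 24*a*x^2 + 55*a*x + 42*x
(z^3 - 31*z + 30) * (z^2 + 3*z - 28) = z^5 + 3*z^4 - 59*z^3 - 63*z^2 + 958*z - 840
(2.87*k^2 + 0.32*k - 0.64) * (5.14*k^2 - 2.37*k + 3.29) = 14.7518*k^4 - 5.1571*k^3 + 5.3943*k^2 + 2.5696*k - 2.1056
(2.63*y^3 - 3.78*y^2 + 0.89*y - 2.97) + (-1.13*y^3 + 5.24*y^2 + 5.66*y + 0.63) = 1.5*y^3 + 1.46*y^2 + 6.55*y - 2.34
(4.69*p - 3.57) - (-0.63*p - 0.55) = 5.32*p - 3.02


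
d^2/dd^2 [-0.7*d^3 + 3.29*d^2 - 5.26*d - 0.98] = 6.58 - 4.2*d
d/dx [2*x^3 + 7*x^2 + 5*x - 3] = 6*x^2 + 14*x + 5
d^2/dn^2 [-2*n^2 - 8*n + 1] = -4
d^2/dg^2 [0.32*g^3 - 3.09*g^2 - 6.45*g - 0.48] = 1.92*g - 6.18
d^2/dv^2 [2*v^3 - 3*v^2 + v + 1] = 12*v - 6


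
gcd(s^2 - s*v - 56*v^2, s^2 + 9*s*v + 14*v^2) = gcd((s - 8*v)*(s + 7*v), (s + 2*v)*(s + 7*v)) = s + 7*v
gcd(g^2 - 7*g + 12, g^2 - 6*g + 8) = g - 4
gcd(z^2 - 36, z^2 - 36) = z^2 - 36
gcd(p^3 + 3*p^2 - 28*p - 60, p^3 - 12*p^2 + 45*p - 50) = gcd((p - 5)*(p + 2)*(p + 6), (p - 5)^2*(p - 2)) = p - 5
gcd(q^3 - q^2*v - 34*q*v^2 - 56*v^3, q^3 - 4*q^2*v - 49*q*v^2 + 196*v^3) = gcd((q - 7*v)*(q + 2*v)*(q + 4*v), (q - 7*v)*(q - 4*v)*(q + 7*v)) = q - 7*v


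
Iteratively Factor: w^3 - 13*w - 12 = (w + 1)*(w^2 - w - 12) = (w - 4)*(w + 1)*(w + 3)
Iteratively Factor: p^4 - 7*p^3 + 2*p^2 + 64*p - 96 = (p - 2)*(p^3 - 5*p^2 - 8*p + 48) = (p - 4)*(p - 2)*(p^2 - p - 12) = (p - 4)^2*(p - 2)*(p + 3)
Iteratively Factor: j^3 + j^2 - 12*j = (j - 3)*(j^2 + 4*j) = (j - 3)*(j + 4)*(j)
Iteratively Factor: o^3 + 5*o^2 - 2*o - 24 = (o - 2)*(o^2 + 7*o + 12) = (o - 2)*(o + 3)*(o + 4)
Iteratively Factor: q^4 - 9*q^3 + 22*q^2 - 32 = (q - 4)*(q^3 - 5*q^2 + 2*q + 8) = (q - 4)*(q + 1)*(q^2 - 6*q + 8) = (q - 4)^2*(q + 1)*(q - 2)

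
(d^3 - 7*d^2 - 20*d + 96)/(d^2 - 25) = (d^3 - 7*d^2 - 20*d + 96)/(d^2 - 25)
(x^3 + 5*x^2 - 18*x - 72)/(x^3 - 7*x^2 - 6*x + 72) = (x + 6)/(x - 6)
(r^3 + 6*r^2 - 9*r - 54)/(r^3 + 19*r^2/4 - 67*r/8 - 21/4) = 8*(r^2 - 9)/(8*r^2 - 10*r - 7)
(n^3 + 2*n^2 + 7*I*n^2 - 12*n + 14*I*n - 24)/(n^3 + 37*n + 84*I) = (n + 2)/(n - 7*I)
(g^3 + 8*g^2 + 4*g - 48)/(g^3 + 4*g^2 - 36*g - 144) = (g - 2)/(g - 6)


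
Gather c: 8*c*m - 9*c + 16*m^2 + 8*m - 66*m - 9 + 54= c*(8*m - 9) + 16*m^2 - 58*m + 45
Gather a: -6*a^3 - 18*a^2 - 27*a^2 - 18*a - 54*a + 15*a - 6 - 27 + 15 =-6*a^3 - 45*a^2 - 57*a - 18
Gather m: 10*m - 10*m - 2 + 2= 0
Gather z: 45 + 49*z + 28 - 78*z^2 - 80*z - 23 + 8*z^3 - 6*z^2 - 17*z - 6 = 8*z^3 - 84*z^2 - 48*z + 44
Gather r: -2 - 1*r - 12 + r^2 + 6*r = r^2 + 5*r - 14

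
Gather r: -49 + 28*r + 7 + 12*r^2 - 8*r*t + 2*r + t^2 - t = 12*r^2 + r*(30 - 8*t) + t^2 - t - 42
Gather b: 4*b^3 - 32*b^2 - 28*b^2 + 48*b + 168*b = 4*b^3 - 60*b^2 + 216*b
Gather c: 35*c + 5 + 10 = 35*c + 15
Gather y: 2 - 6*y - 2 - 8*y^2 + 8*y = -8*y^2 + 2*y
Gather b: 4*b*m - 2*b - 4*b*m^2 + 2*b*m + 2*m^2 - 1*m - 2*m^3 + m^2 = b*(-4*m^2 + 6*m - 2) - 2*m^3 + 3*m^2 - m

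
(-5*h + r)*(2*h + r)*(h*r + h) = -10*h^3*r - 10*h^3 - 3*h^2*r^2 - 3*h^2*r + h*r^3 + h*r^2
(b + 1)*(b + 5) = b^2 + 6*b + 5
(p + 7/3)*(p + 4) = p^2 + 19*p/3 + 28/3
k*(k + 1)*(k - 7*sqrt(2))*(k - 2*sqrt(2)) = k^4 - 9*sqrt(2)*k^3 + k^3 - 9*sqrt(2)*k^2 + 28*k^2 + 28*k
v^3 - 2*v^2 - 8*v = v*(v - 4)*(v + 2)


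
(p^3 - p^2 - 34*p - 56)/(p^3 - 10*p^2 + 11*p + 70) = (p + 4)/(p - 5)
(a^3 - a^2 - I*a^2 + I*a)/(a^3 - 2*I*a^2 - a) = (a - 1)/(a - I)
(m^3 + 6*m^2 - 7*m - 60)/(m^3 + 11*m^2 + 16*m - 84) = (m^3 + 6*m^2 - 7*m - 60)/(m^3 + 11*m^2 + 16*m - 84)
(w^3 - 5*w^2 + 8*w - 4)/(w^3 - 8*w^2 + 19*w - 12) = (w^2 - 4*w + 4)/(w^2 - 7*w + 12)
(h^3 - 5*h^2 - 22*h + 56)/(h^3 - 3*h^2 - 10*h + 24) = (h^2 - 3*h - 28)/(h^2 - h - 12)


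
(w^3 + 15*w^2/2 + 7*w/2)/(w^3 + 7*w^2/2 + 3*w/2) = (w + 7)/(w + 3)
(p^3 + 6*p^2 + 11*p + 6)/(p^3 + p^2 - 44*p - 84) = (p^2 + 4*p + 3)/(p^2 - p - 42)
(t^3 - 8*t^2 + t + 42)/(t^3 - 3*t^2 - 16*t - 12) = (t^2 - 10*t + 21)/(t^2 - 5*t - 6)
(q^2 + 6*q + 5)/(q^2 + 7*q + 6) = (q + 5)/(q + 6)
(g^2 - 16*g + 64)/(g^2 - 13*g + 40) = (g - 8)/(g - 5)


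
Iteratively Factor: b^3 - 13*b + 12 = (b - 3)*(b^2 + 3*b - 4) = (b - 3)*(b + 4)*(b - 1)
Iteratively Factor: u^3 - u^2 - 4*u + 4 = (u + 2)*(u^2 - 3*u + 2) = (u - 1)*(u + 2)*(u - 2)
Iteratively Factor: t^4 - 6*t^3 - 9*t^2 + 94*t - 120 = (t - 5)*(t^3 - t^2 - 14*t + 24) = (t - 5)*(t - 3)*(t^2 + 2*t - 8) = (t - 5)*(t - 3)*(t + 4)*(t - 2)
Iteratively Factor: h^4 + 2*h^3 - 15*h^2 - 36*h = (h + 3)*(h^3 - h^2 - 12*h) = (h - 4)*(h + 3)*(h^2 + 3*h) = h*(h - 4)*(h + 3)*(h + 3)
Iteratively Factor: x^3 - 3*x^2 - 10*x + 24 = (x + 3)*(x^2 - 6*x + 8) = (x - 2)*(x + 3)*(x - 4)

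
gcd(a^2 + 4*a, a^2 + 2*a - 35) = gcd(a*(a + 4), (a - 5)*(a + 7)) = 1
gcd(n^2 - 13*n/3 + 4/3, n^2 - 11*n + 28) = n - 4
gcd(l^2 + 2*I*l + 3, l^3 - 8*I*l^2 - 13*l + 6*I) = l - I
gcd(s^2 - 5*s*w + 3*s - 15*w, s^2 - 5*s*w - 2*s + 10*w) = s - 5*w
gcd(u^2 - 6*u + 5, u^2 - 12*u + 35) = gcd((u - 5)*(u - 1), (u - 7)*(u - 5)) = u - 5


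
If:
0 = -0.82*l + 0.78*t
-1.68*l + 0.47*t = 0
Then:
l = 0.00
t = 0.00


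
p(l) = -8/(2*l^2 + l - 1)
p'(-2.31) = -1.22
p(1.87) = -1.02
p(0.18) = 10.59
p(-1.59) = -3.24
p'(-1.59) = -7.05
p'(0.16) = 21.09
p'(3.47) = 0.17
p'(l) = -8*(-4*l - 1)/(2*l^2 + l - 1)^2 = 8*(4*l + 1)/(2*l^2 + l - 1)^2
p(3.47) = -0.30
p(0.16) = 10.14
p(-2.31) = -1.09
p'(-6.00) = -0.04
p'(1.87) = 1.10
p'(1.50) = 2.24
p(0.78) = -8.03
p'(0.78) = 33.17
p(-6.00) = -0.12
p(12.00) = -0.03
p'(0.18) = 24.13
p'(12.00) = 0.00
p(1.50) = -1.60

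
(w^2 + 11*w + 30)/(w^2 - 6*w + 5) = (w^2 + 11*w + 30)/(w^2 - 6*w + 5)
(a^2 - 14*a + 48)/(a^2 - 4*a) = (a^2 - 14*a + 48)/(a*(a - 4))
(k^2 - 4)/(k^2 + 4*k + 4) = (k - 2)/(k + 2)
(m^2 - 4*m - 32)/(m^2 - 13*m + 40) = (m + 4)/(m - 5)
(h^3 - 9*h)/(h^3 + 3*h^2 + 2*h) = (h^2 - 9)/(h^2 + 3*h + 2)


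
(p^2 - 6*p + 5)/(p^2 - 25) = (p - 1)/(p + 5)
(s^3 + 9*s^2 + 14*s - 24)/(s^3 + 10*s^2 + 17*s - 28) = (s + 6)/(s + 7)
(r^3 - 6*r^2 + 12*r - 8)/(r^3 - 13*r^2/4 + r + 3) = 4*(r - 2)/(4*r + 3)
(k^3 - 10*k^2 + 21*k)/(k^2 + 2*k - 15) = k*(k - 7)/(k + 5)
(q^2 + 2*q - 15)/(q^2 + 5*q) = (q - 3)/q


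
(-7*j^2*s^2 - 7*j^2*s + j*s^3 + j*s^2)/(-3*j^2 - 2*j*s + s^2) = j*s*(7*j*s + 7*j - s^2 - s)/(3*j^2 + 2*j*s - s^2)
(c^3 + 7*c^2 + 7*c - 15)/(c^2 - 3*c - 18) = (c^2 + 4*c - 5)/(c - 6)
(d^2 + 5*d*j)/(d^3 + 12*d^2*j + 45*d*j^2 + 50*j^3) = d/(d^2 + 7*d*j + 10*j^2)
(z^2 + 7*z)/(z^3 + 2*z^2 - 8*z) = (z + 7)/(z^2 + 2*z - 8)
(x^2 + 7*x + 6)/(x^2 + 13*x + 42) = (x + 1)/(x + 7)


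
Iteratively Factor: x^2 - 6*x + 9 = (x - 3)*(x - 3)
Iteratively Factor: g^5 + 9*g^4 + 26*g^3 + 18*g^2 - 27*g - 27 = (g + 1)*(g^4 + 8*g^3 + 18*g^2 - 27) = (g + 1)*(g + 3)*(g^3 + 5*g^2 + 3*g - 9) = (g + 1)*(g + 3)^2*(g^2 + 2*g - 3) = (g - 1)*(g + 1)*(g + 3)^2*(g + 3)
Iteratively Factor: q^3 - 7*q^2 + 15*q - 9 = (q - 3)*(q^2 - 4*q + 3) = (q - 3)*(q - 1)*(q - 3)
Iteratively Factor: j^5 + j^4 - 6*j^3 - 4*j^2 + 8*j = (j + 2)*(j^4 - j^3 - 4*j^2 + 4*j) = (j - 1)*(j + 2)*(j^3 - 4*j) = (j - 1)*(j + 2)^2*(j^2 - 2*j) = j*(j - 1)*(j + 2)^2*(j - 2)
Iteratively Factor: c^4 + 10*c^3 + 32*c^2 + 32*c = (c + 4)*(c^3 + 6*c^2 + 8*c) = (c + 2)*(c + 4)*(c^2 + 4*c) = (c + 2)*(c + 4)^2*(c)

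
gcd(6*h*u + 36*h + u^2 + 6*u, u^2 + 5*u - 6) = u + 6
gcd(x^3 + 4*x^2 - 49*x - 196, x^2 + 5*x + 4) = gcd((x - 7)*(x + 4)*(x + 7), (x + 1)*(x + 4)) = x + 4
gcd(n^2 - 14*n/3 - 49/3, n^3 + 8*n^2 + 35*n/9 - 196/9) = n + 7/3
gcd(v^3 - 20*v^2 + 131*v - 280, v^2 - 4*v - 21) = v - 7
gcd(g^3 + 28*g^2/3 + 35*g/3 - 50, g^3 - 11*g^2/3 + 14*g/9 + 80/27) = g - 5/3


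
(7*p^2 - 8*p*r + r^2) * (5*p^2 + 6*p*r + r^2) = 35*p^4 + 2*p^3*r - 36*p^2*r^2 - 2*p*r^3 + r^4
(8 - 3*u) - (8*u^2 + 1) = -8*u^2 - 3*u + 7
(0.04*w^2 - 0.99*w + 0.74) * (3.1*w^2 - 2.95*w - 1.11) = 0.124*w^4 - 3.187*w^3 + 5.1701*w^2 - 1.0841*w - 0.8214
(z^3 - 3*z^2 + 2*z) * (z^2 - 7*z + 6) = z^5 - 10*z^4 + 29*z^3 - 32*z^2 + 12*z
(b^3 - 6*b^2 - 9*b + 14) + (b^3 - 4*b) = 2*b^3 - 6*b^2 - 13*b + 14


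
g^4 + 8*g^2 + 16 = (g - 2*I)^2*(g + 2*I)^2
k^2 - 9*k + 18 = (k - 6)*(k - 3)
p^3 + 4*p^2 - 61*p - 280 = (p - 8)*(p + 5)*(p + 7)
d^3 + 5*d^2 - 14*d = d*(d - 2)*(d + 7)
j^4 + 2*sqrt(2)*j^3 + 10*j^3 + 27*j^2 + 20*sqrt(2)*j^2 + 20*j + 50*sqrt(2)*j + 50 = (j + 5)^2*(j + sqrt(2))^2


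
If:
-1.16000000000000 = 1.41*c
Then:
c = -0.82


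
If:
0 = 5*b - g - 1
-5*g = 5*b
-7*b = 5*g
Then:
No Solution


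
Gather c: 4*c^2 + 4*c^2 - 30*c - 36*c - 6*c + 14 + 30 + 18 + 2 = 8*c^2 - 72*c + 64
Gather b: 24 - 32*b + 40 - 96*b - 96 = -128*b - 32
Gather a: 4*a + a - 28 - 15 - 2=5*a - 45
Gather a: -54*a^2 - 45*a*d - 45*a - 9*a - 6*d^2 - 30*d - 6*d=-54*a^2 + a*(-45*d - 54) - 6*d^2 - 36*d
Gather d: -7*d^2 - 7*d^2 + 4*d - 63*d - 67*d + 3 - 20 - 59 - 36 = -14*d^2 - 126*d - 112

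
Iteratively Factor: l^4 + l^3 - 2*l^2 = (l + 2)*(l^3 - l^2) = (l - 1)*(l + 2)*(l^2) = l*(l - 1)*(l + 2)*(l)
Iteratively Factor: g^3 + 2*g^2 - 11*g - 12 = (g + 4)*(g^2 - 2*g - 3) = (g - 3)*(g + 4)*(g + 1)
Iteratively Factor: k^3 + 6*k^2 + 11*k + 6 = (k + 1)*(k^2 + 5*k + 6) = (k + 1)*(k + 2)*(k + 3)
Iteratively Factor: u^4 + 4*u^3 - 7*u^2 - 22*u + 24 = (u - 1)*(u^3 + 5*u^2 - 2*u - 24) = (u - 1)*(u + 4)*(u^2 + u - 6) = (u - 1)*(u + 3)*(u + 4)*(u - 2)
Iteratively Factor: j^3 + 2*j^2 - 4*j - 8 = (j - 2)*(j^2 + 4*j + 4) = (j - 2)*(j + 2)*(j + 2)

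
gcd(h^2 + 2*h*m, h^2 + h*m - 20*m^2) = 1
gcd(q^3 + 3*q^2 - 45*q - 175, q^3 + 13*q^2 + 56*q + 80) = q + 5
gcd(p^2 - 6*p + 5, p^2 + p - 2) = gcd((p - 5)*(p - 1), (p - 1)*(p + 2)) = p - 1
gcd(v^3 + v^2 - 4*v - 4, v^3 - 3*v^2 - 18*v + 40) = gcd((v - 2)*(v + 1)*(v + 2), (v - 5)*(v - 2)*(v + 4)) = v - 2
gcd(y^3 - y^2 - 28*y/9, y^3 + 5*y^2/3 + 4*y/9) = y^2 + 4*y/3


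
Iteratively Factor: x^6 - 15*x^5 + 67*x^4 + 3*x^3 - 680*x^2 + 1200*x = (x - 4)*(x^5 - 11*x^4 + 23*x^3 + 95*x^2 - 300*x) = (x - 5)*(x - 4)*(x^4 - 6*x^3 - 7*x^2 + 60*x) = (x - 5)*(x - 4)*(x + 3)*(x^3 - 9*x^2 + 20*x) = x*(x - 5)*(x - 4)*(x + 3)*(x^2 - 9*x + 20) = x*(x - 5)^2*(x - 4)*(x + 3)*(x - 4)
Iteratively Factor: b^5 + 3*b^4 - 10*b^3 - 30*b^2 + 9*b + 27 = (b - 1)*(b^4 + 4*b^3 - 6*b^2 - 36*b - 27) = (b - 1)*(b + 3)*(b^3 + b^2 - 9*b - 9) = (b - 1)*(b + 1)*(b + 3)*(b^2 - 9) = (b - 1)*(b + 1)*(b + 3)^2*(b - 3)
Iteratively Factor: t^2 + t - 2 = (t - 1)*(t + 2)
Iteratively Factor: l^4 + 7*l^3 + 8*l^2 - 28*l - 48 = (l - 2)*(l^3 + 9*l^2 + 26*l + 24) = (l - 2)*(l + 4)*(l^2 + 5*l + 6) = (l - 2)*(l + 3)*(l + 4)*(l + 2)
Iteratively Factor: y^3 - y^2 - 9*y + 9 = (y - 1)*(y^2 - 9) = (y - 1)*(y + 3)*(y - 3)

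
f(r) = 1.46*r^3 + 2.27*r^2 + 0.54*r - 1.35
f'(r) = 4.38*r^2 + 4.54*r + 0.54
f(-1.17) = -1.21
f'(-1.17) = 1.22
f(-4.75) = -109.17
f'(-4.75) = 77.80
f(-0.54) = -1.21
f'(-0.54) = -0.63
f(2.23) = 27.33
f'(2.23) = 32.45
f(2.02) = 21.04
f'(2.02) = 27.58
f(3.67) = 103.38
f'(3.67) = 76.20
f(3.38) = 82.79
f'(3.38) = 65.92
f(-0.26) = -1.36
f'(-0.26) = -0.34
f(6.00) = 398.97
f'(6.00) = 185.46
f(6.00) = 398.97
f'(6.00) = 185.46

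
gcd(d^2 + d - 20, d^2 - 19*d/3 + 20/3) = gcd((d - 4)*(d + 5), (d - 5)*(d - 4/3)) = 1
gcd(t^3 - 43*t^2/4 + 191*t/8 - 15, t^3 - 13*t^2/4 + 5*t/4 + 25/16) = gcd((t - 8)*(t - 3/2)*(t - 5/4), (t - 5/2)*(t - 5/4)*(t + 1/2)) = t - 5/4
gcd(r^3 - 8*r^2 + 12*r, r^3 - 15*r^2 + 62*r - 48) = r - 6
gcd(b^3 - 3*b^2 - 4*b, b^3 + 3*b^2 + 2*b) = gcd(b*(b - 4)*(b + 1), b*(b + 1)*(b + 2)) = b^2 + b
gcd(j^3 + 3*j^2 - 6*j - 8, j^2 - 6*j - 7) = j + 1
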